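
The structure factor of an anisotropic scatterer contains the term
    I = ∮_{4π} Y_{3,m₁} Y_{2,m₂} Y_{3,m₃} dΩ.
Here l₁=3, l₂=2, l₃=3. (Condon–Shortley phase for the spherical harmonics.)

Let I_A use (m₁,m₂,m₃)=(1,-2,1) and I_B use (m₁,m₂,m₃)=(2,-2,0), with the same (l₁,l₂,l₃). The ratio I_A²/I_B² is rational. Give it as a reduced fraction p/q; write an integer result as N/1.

6/5

l's match ⇒ only the (l;m) 3-j factors differ between A and B.
A: triangle coeff Δ(3,2,3) = 1/3780; Σ_t [0,0]: t=0:+1/16 = 1/16; (3j)²=2/35 [(3 2 3; 1 -2 1)], sign=+1
B: triangle coeff Δ(3,2,3) = 1/3780; Σ_t [0,0]: t=0:+1/24 = 1/24; (3j)²=1/21 [(3 2 3; 2 -2 0)], sign=-1
I_A²/I_B² = (2/35)/(1/21) = 6/5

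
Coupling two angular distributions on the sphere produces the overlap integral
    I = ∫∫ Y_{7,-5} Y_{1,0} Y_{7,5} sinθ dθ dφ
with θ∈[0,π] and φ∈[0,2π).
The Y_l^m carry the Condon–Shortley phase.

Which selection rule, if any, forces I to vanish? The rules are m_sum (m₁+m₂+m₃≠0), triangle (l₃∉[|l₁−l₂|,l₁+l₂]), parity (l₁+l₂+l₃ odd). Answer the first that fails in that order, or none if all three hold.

parity

azimuthal sum: -5 + 0 + 5 = 0  ✓
6 ≤ 7 ≤ 8 (triangle on l)  ✓
L = 7 + 1 + 7 = 15 (odd)  ✗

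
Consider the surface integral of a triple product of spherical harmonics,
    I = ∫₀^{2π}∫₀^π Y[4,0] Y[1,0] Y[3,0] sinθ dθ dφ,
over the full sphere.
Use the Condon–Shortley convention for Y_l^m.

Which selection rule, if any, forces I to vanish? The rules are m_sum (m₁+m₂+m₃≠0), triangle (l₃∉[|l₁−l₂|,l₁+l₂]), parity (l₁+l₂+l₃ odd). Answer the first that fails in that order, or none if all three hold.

m₁+m₂+m₃ = 0 + 0 + 0 = 0  ✓
triangle: |4−1|=3 ≤ l₃=3 ≤ 4+1=5  ✓
parity: l₁+l₂+l₃ = 8 is even  ✓

none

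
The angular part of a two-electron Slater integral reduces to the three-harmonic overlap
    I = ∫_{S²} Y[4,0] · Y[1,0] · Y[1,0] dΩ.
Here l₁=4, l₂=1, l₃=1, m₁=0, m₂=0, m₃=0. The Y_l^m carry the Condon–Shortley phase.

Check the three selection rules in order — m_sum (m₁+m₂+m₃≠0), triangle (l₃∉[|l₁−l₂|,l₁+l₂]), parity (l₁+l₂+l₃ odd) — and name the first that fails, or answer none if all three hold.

azimuthal sum: 0 + 0 + 0 = 0  ✓
3 ≤ 1 ≤ 5 (triangle on l)  ✗
L = 4 + 1 + 1 = 6 (even)

triangle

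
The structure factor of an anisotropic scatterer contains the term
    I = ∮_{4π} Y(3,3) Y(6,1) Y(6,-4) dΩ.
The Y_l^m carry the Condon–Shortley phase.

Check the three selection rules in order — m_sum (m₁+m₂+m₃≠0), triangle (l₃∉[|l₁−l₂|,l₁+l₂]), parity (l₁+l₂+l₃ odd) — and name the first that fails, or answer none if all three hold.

Σmᵢ = 0  ✓
l₃∈[|l₁−l₂|,l₁+l₂]=[3,9], have l₃=6  ✓
Σlᵢ = 15 ⇒ odd  ✗

parity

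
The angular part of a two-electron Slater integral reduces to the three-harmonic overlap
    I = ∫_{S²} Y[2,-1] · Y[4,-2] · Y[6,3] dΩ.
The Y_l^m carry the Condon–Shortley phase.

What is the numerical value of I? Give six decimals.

-0.252474

Checks pass: Σm=0; 12 even; l₃=6∈[2,6].
(2·2+1)(2·4+1)(2·6+1) = 585
Δ: 0! 4! 8! / 13! → 1/6435
sum: t=0:+1/2304 = 1/2304
3j²(2 4 6; 0 0 0) = Δ·Π!·Σ² = 5/143  (sign +1)
sum: t=0:+1/8640 = 1/8640
3j²(2 4 6; -1 -2 3) = Δ·Π!·Σ² = 28/715  (sign -1)
combine: 4πI² = 585·5/143·28/715 = 1260/1573
take √, sign -1: I = -0.25247360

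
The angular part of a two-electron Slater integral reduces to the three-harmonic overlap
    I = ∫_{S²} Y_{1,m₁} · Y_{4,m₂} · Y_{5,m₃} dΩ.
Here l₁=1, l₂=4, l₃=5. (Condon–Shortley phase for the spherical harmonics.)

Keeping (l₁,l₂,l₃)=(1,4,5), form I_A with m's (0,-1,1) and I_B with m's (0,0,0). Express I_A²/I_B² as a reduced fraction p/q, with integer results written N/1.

Shared (l₁,l₂,l₃)=(1,4,5): N and (l;000)² cancel in I_A²/I_B².
A: Δ = 0!·2!·8!/11! = 1/495; Racah Σ t=0..0: t=0:+1/720 = 1/720; ⇒ 3j(1 4 5; 0 -1 1)² = 8/165, sgn +1
B: Δ = 0!·2!·8!/11! = 1/495; Racah Σ t=0..0: t=0:+1/576 = 1/576; ⇒ 3j(1 4 5; 0 0 0)² = 5/99, sgn -1
I_A²/I_B² = (8/165)/(5/99) = 24/25

24/25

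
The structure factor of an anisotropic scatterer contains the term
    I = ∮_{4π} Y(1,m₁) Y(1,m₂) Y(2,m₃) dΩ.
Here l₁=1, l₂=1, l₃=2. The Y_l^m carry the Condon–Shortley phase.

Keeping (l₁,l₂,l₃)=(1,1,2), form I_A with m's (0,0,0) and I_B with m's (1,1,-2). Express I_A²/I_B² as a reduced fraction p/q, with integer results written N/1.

Shared (l₁,l₂,l₃)=(1,1,2): N and (l;000)² cancel in I_A²/I_B².
A: Δ = 0!·2!·2!/5! = 1/30; Racah Σ t=0..0: t=0:+1/1 = 1/1; ⇒ 3j(1 1 2; 0 0 0)² = 2/15, sgn +1
B: Δ = 0!·2!·2!/5! = 1/30; Racah Σ t=0..0: t=0:+1/4 = 1/4; ⇒ 3j(1 1 2; 1 1 -2)² = 1/5, sgn +1
I_A²/I_B² = (2/15)/(1/5) = 2/3

2/3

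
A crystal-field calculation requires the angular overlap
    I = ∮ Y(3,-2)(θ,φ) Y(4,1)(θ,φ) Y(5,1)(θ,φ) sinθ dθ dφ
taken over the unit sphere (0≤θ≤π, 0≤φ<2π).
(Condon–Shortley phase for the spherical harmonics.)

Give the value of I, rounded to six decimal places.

0.138239

Checks pass: Σm=0; 12 even; l₃=5∈[1,7].
(2·3+1)(2·4+1)(2·5+1) = 693
Δ: 2! 4! 6! / 13! → 1/180180
sum: t=0:+1/576 t=1:−1/144 t=2:+1/576 = -1/288
3j²(3 4 5; 0 0 0) = Δ·Π!·Σ² = 20/1001  (sign +1)
sum: t=1:−1/1152 t=2:+1/432 = 5/3456
3j²(3 4 5; -2 1 1) = Δ·Π!·Σ² = 625/36036  (sign +1)
combine: 4πI² = 693·20/1001·625/36036 = 3125/13013
take √, sign +1: I = 0.13823925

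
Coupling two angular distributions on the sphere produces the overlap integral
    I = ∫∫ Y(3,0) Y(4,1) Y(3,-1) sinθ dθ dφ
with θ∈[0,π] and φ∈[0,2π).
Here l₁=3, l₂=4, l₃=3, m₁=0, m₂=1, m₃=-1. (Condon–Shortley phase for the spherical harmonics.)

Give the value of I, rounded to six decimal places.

-0.099323

m-sum 0 ✓  L=10 even ✓  1≤3≤7 ✓
Π(2lᵢ+1) = 7×9×7 = 441
triangle coeff Δ(3,4,3) = 1/34650
Σ_t [1,3]: t=1:−1/72 t=2:+1/16 t=3:−1/72 = 5/144
(3j)²=2/77 [(3 4 3; 0 0 0)], sign=-1
Σ_t [1,3]: t=1:−1/288 t=2:+1/24 t=3:−1/48 = 5/288
(3j)²=5/462 [(3 4 3; 0 1 -1)], sign=+1
⇒ 4πI² = 15/121
I = (-1)√(15/121/(4π)) = -0.09932258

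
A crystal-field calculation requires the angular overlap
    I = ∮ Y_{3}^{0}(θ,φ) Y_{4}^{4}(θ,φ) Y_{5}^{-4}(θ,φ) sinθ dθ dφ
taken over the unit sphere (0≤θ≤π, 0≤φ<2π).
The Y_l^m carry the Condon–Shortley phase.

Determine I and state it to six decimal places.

Rules hold: Σm=0, L=12 even, 1≤5≤7.
N = 7·9·11 = 693
Δ = 2!·4!·6!/13! = 1/180180
Racah Σ t=0..2: t=0:+1/576 t=1:−1/144 t=2:+1/576 = -1/288
⇒ 3j(3 4 5; 0 0 0)² = 20/1001, sgn +1
Racah Σ t=2..2: t=2:+1/8640 = 1/8640
⇒ 3j(3 4 5; 0 4 -4)² = 28/715, sgn -1
4πI² = N·(3j₀)²·(3jₘ)² = 1008/1859
I = -1·√(0.542227/4π) = -0.20772350

-0.207724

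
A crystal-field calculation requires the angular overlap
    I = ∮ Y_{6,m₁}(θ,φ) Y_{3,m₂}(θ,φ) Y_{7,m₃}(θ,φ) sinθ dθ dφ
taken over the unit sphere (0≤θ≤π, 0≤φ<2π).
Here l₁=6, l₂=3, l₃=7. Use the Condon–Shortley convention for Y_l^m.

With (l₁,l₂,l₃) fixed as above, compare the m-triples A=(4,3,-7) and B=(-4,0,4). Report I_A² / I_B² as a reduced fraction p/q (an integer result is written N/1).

l's match ⇒ only the (l;m) 3-j factors differ between A and B.
A: triangle coeff Δ(6,3,7) = 1/2042040; Σ_t [2,2]: t=2:+1/174182400 = 1/174182400; (3j)²=1/136 [(6 3 7; 4 3 -7)], sign=+1
B: triangle coeff Δ(6,3,7) = 1/2042040; Σ_t [0,2]: t=0:+1/43545600 t=1:−1/1451520 t=2:+1/967680 = 1/2721600; (3j)²=32/7735 [(6 3 7; -4 0 4)], sign=-1
I_A²/I_B² = (1/136)/(32/7735) = 455/256

455/256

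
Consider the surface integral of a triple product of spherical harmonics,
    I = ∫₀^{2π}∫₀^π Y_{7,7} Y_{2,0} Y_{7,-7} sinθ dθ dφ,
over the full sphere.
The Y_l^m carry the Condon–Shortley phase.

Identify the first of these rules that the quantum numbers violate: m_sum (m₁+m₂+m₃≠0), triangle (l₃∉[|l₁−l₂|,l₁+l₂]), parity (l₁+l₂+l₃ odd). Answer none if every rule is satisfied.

none

azimuthal sum: 7 + 0 − 7 = 0  ✓
5 ≤ 7 ≤ 9 (triangle on l)  ✓
L = 7 + 2 + 7 = 16 (even)  ✓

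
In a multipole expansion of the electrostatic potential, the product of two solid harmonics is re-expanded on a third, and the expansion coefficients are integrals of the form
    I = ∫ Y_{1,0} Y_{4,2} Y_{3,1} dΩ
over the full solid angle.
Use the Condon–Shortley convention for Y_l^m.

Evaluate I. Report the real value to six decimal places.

0.000000

Σmᵢ = 3 ≠ 0, so the φ-integral vanishes; I = 0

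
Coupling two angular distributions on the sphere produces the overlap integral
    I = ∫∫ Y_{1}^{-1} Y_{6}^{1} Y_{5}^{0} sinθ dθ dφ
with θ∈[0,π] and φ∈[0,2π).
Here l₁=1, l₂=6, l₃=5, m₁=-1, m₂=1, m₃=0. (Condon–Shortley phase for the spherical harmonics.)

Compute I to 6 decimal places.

-0.187239

m-sum 0 ✓  L=12 even ✓  5≤5≤7 ✓
Π(2lᵢ+1) = 3×13×11 = 429
triangle coeff Δ(1,6,5) = 1/858
Σ_t [1,1]: t=1:−1/14400 = -1/14400
(3j)²=6/143 [(1 6 5; 0 0 0)], sign=+1
Σ_t [2,2]: t=2:+1/28800 = 1/28800
(3j)²=7/286 [(1 6 5; -1 1 0)], sign=-1
⇒ 4πI² = 63/143
I = (-1)√(63/143/(4π)) = -0.18723944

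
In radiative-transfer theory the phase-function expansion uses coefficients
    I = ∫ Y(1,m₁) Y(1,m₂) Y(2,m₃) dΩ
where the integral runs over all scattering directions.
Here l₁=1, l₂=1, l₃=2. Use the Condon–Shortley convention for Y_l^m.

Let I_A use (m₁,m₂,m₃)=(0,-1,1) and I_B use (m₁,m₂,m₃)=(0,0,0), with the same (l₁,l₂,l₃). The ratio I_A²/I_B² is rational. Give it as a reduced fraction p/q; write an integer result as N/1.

3/4

l's match ⇒ only the (l;m) 3-j factors differ between A and B.
A: triangle coeff Δ(1,1,2) = 1/30; Σ_t [0,0]: t=0:+1/2 = 1/2; (3j)²=1/10 [(1 1 2; 0 -1 1)], sign=-1
B: triangle coeff Δ(1,1,2) = 1/30; Σ_t [0,0]: t=0:+1/1 = 1/1; (3j)²=2/15 [(1 1 2; 0 0 0)], sign=+1
I_A²/I_B² = (1/10)/(2/15) = 3/4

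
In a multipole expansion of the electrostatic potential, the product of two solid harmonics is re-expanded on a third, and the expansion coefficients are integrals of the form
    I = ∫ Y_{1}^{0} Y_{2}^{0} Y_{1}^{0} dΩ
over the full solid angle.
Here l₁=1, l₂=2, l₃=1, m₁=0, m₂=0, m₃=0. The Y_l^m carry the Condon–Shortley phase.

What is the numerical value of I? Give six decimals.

m-sum 0 ✓  L=4 even ✓  1≤1≤3 ✓
Π(2lᵢ+1) = 3×5×3 = 45
triangle coeff Δ(1,2,1) = 1/30
Σ_t [1,1]: t=1:−1/1 = -1/1
(3j)²=2/15 [(1 2 1; 0 0 0)], sign=+1
(m-triple is (0,0,0) — same symbol as above.)
⇒ 4πI² = 4/5
I = (+1)√(4/5/(4π)) = 0.25231325

0.252313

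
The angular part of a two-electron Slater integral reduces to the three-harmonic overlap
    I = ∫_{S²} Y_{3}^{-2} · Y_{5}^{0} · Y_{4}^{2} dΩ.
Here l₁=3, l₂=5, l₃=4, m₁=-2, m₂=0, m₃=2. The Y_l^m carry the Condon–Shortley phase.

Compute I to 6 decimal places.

-0.171327

m-sum 0 ✓  L=12 even ✓  2≤4≤8 ✓
Π(2lᵢ+1) = 7×11×9 = 693
triangle coeff Δ(3,5,4) = 1/180180
Σ_t [1,3]: t=1:−1/576 t=2:+1/144 t=3:−1/576 = 1/288
(3j)²=20/1001 [(3 5 4; 0 0 0)], sign=+1
Σ_t [3,4]: t=3:−1/576 t=4:+1/2880 = -1/720
(3j)²=80/3003 [(3 5 4; -2 0 2)], sign=-1
⇒ 4πI² = 4800/13013
I = (-1)√(4800/13013/(4π)) = -0.17132746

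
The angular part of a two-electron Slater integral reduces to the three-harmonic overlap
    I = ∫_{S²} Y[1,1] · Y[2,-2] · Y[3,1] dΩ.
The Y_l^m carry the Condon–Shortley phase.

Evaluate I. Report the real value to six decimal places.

-0.082589

Rules hold: Σm=0, L=6 even, 1≤3≤3.
N = 3·5·7 = 105
Δ = 0!·2!·4!/7! = 1/105
Racah Σ t=0..0: t=0:+1/4 = 1/4
⇒ 3j(1 2 3; 0 0 0)² = 3/35, sgn -1
Racah Σ t=0..0: t=0:+1/48 = 1/48
⇒ 3j(1 2 3; 1 -2 1)² = 1/105, sgn +1
4πI² = N·(3j₀)²·(3jₘ)² = 3/35
I = -1·√(0.0857143/4π) = -0.08258890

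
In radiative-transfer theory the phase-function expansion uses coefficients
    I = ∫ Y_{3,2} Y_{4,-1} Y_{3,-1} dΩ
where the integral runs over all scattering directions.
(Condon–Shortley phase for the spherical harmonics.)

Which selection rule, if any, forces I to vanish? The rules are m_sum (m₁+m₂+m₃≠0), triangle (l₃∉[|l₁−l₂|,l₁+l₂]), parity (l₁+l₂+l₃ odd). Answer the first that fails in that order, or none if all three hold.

none

m₁+m₂+m₃ = 2 − 1 − 1 = 0  ✓
triangle: |3−4|=1 ≤ l₃=3 ≤ 3+4=7  ✓
parity: l₁+l₂+l₃ = 10 is even  ✓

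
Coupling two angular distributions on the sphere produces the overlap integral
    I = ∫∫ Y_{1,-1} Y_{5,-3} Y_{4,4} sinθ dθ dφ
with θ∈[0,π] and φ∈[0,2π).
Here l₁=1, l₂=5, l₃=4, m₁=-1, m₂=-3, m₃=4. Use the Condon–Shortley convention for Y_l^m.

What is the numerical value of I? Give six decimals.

Rules hold: Σm=0, L=10 even, 4≤4≤6.
N = 3·11·9 = 297
Δ = 2!·0!·8!/11! = 1/495
Racah Σ t=1..1: t=1:−1/576 = -1/576
⇒ 3j(1 5 4; 0 0 0)² = 5/99, sgn -1
Racah Σ t=2..2: t=2:+1/80640 = 1/80640
⇒ 3j(1 5 4; -1 -3 4)² = 1/495, sgn +1
4πI² = N·(3j₀)²·(3jₘ)² = 1/33
I = -1·√(0.030303/4π) = -0.04910640

-0.049106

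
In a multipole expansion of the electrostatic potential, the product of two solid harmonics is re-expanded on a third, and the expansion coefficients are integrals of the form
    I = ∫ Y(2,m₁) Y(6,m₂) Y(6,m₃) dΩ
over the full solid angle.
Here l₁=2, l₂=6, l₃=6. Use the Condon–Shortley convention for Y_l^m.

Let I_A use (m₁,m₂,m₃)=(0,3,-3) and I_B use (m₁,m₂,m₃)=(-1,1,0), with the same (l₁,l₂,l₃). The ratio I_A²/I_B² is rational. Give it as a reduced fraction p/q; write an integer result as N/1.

25/7

Same 2,6,6: normalisation and zero-m 3j drop out of the ratio.
A: Δ: 2! 2! 10! / 15! → 1/90090; sum: t=0:+1/1451520 t=1:−1/80640 t=2:+1/120960 = -1/290304; 3j²(2 6 6; 0 3 -3) = Δ·Π!·Σ² = 5/2002  (sign +1)
B: Δ: 2! 2! 10! / 15! → 1/90090; sum: t=1:−1/34560 t=2:+1/28800 = 1/172800; 3j²(2 6 6; -1 1 0) = Δ·Π!·Σ² = 1/1430  (sign +1)
I_A²/I_B² = (5/2002)/(1/1430) = 25/7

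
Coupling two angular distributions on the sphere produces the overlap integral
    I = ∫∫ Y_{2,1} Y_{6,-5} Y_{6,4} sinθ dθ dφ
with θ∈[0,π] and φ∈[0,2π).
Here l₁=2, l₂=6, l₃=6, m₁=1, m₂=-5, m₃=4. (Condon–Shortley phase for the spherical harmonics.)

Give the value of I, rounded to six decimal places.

-0.197649

m-sum 0 ✓  L=14 even ✓  4≤6≤8 ✓
Π(2lᵢ+1) = 5×13×13 = 845
triangle coeff Δ(2,6,6) = 1/90090
Σ_t [0,2]: t=0:+1/69120 t=1:−1/14400 t=2:+1/69120 = -7/172800
(3j)²=14/715 [(2 6 6; 0 0 0)], sign=-1
Σ_t [0,1]: t=0:+1/725760 t=1:−1/7257600 = 1/806400
(3j)²=27/910 [(2 6 6; 1 -5 4)], sign=+1
⇒ 4πI² = 27/55
I = (-1)√(27/55/(4π)) = -0.19764945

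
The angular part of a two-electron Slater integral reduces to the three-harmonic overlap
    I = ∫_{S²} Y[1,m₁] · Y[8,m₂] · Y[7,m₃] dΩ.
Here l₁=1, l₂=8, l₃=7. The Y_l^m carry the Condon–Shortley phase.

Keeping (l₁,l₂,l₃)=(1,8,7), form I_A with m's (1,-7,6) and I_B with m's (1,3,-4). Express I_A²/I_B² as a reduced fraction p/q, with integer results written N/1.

l's match ⇒ only the (l;m) 3-j factors differ between A and B.
A: triangle coeff Δ(1,8,7) = 1/2040; Σ_t [0,0]: t=0:+1/12454041600 = 1/12454041600; (3j)²=7/136 [(1 8 7; 1 -7 6)], sign=-1
B: triangle coeff Δ(1,8,7) = 1/2040; Σ_t [0,0]: t=0:+1/479001600 = 1/479001600; (3j)²=1/204 [(1 8 7; 1 3 -4)], sign=-1
I_A²/I_B² = (7/136)/(1/204) = 21/2

21/2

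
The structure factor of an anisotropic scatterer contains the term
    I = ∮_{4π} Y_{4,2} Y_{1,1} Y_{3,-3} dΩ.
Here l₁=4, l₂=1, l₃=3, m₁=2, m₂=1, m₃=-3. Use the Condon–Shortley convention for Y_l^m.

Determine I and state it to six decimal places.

0.061558

m-sum 0 ✓  L=8 even ✓  3≤3≤5 ✓
Π(2lᵢ+1) = 9×3×7 = 189
triangle coeff Δ(4,1,3) = 1/252
Σ_t [1,1]: t=1:−1/36 = -1/36
(3j)²=4/63 [(4 1 3; 0 0 0)], sign=+1
Σ_t [2,2]: t=2:+1/1440 = 1/1440
(3j)²=1/252 [(4 1 3; 2 1 -3)], sign=+1
⇒ 4πI² = 1/21
I = (+1)√(1/21/(4π)) = 0.06155813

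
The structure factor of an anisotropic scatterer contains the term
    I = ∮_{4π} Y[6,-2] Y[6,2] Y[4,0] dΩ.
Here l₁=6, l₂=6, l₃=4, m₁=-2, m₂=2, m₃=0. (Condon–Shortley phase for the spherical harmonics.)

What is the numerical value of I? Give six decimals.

0.016594

m-sum 0 ✓  L=16 even ✓  0≤4≤12 ✓
Π(2lᵢ+1) = 13×13×9 = 1521
triangle coeff Δ(6,6,4) = 1/15315300
Σ_t [2,6]: t=2:+1/829440 t=3:−1/25920 t=4:+1/9216 t=5:−1/25920 t=6:+1/829440 = 7/207360
(3j)²=28/2431 [(6 6 4; 0 0 0)], sign=+1
Σ_t [4,8]: t=4:+1/331776 t=5:−1/25920 t=6:+1/23040 t=7:−1/181440 t=8:+1/23224320 = 11/4644864
(3j)²=11/55692 [(6 6 4; -2 2 0)], sign=+1
⇒ 4πI² = 1/289
I = (+1)√(1/289/(4π)) = 0.01659381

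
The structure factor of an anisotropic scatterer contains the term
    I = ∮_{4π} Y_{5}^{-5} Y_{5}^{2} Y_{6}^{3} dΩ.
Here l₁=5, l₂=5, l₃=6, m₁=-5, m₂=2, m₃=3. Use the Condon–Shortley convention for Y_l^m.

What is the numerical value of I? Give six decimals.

m-sum 0 ✓  L=16 even ✓  0≤6≤10 ✓
Π(2lᵢ+1) = 11×11×13 = 1573
triangle coeff Δ(5,5,6) = 1/28588560
Σ_t [0,4]: t=0:+1/345600 t=1:−1/13824 t=2:+1/5184 t=3:−1/13824 t=4:+1/345600 = 7/129600
(3j)²=80/7293 [(5 5 6; 0 0 0)], sign=+1
Σ_t [4,4]: t=4:+1/622080 = 1/622080
(3j)²=105/4862 [(5 5 6; -5 2 3)], sign=-1
⇒ 4πI² = 1400/3757
I = (-1)√(1400/3757/(4π)) = -0.17220212

-0.172202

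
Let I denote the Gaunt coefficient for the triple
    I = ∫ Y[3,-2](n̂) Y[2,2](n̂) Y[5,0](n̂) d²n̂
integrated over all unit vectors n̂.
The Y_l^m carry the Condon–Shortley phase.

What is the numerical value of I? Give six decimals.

0.053579

Checks pass: Σm=0; 10 even; l₃=5∈[1,5].
(2·3+1)(2·2+1)(2·5+1) = 385
Δ: 0! 6! 4! / 11! → 1/2310
sum: t=0:+1/144 = 1/144
3j²(3 2 5; 0 0 0) = Δ·Π!·Σ² = 10/231  (sign -1)
sum: t=0:+1/2880 = 1/2880
3j²(3 2 5; -2 2 0) = Δ·Π!·Σ² = 1/462  (sign -1)
combine: 4πI² = 385·10/231·1/462 = 25/693
take √, sign +1: I = 0.05357948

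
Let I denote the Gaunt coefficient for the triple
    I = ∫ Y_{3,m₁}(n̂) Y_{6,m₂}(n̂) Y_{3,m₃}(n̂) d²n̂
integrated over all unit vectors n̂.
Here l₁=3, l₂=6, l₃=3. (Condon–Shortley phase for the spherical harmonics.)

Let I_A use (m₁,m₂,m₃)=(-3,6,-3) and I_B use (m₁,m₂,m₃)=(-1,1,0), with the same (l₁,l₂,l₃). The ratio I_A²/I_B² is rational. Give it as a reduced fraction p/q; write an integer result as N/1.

66/25

Shared (l₁,l₂,l₃)=(3,6,3): N and (l;000)² cancel in I_A²/I_B².
A: Δ = 6!·0!·6!/13! = 1/12012; Racah Σ t=6..6: t=6:+1/518400 = 1/518400; ⇒ 3j(3 6 3; -3 6 -3)² = 1/13, sgn +1
B: Δ = 6!·0!·6!/13! = 1/12012; Racah Σ t=4..4: t=4:+1/1728 = 1/1728; ⇒ 3j(3 6 3; -1 1 0)² = 25/858, sgn -1
I_A²/I_B² = (1/13)/(25/858) = 66/25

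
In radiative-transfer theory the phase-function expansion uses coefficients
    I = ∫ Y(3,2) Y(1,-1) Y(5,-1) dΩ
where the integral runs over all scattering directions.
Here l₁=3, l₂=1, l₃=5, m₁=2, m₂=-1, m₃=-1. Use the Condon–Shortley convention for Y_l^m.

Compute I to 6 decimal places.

l₃=5 ∉ [2,4] — triangle fails ⇒ I = 0

0.000000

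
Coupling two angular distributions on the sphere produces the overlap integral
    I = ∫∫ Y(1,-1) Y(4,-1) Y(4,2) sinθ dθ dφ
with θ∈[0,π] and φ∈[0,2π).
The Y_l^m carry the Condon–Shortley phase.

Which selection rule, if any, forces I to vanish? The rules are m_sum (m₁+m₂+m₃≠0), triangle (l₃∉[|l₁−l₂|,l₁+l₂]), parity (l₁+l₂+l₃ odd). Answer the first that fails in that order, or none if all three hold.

parity

Σmᵢ = 0  ✓
l₃∈[|l₁−l₂|,l₁+l₂]=[3,5], have l₃=4  ✓
Σlᵢ = 9 ⇒ odd  ✗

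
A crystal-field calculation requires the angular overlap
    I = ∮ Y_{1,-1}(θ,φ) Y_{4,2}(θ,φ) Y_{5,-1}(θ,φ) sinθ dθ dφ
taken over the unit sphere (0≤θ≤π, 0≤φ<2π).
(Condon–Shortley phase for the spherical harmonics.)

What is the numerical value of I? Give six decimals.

m-sum 0 ✓  L=10 even ✓  3≤5≤5 ✓
Π(2lᵢ+1) = 3×9×11 = 297
triangle coeff Δ(1,4,5) = 1/495
Σ_t [0,0]: t=0:+1/576 = 1/576
(3j)²=5/99 [(1 4 5; 0 0 0)], sign=-1
Σ_t [0,0]: t=0:+1/2880 = 1/2880
(3j)²=2/165 [(1 4 5; -1 2 -1)], sign=+1
⇒ 4πI² = 2/11
I = (-1)√(2/11/(4π)) = -0.12028562

-0.120286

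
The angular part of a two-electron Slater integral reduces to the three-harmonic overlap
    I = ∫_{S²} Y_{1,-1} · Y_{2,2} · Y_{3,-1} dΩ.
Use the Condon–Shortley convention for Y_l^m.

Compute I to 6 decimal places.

Checks pass: Σm=0; 6 even; l₃=3∈[1,3].
(2·1+1)(2·2+1)(2·3+1) = 105
Δ: 0! 2! 4! / 7! → 1/105
sum: t=0:+1/4 = 1/4
3j²(1 2 3; 0 0 0) = Δ·Π!·Σ² = 3/35  (sign -1)
sum: t=0:+1/48 = 1/48
3j²(1 2 3; -1 2 -1) = Δ·Π!·Σ² = 1/105  (sign +1)
combine: 4πI² = 105·3/35·1/105 = 3/35
take √, sign -1: I = -0.08258890

-0.082589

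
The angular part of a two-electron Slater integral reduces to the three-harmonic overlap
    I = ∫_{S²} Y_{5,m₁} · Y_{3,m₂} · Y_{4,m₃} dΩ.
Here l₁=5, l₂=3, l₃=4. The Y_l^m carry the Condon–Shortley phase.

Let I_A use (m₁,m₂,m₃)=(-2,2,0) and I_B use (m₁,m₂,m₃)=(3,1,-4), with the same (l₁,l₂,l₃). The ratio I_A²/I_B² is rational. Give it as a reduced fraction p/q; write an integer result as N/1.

25/168

Shared (l₁,l₂,l₃)=(5,3,4): N and (l;000)² cancel in I_A²/I_B².
A: Δ = 4!·6!·2!/13! = 1/180180; Racah Σ t=3..4: t=3:−1/576 t=4:+1/864 = -1/1728; ⇒ 3j(5 3 4; -2 2 0)² = 5/1287, sgn -1
B: Δ = 4!·6!·2!/13! = 1/180180; Racah Σ t=2..2: t=2:+1/5760 = 1/5760; ⇒ 3j(5 3 4; 3 1 -4)² = 56/2145, sgn +1
I_A²/I_B² = (5/1287)/(56/2145) = 25/168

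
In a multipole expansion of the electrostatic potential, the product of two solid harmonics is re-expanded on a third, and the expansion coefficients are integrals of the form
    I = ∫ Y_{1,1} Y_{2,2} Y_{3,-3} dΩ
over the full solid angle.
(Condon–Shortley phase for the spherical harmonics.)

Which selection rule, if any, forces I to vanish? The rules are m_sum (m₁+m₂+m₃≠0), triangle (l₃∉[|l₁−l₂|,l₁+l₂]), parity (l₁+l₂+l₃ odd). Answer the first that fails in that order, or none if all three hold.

none

Σmᵢ = 0  ✓
l₃∈[|l₁−l₂|,l₁+l₂]=[1,3], have l₃=3  ✓
Σlᵢ = 6 ⇒ even  ✓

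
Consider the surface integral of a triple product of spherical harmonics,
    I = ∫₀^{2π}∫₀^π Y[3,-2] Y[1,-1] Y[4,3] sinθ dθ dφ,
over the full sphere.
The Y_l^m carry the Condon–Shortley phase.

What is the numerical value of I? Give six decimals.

m-sum 0 ✓  L=8 even ✓  2≤4≤4 ✓
Π(2lᵢ+1) = 7×3×9 = 189
triangle coeff Δ(3,1,4) = 1/252
Σ_t [0,0]: t=0:+1/36 = 1/36
(3j)²=4/63 [(3 1 4; 0 0 0)], sign=+1
Σ_t [0,0]: t=0:+1/240 = 1/240
(3j)²=1/12 [(3 1 4; -2 -1 3)], sign=-1
⇒ 4πI² = 1/1
I = (-1)√(1/1/(4π)) = -0.28209479

-0.282095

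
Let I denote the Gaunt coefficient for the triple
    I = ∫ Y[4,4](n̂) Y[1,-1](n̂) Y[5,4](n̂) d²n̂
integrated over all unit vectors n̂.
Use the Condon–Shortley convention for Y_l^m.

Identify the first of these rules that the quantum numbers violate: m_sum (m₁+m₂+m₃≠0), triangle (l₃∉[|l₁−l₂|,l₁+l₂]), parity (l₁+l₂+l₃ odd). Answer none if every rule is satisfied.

Σmᵢ = 7  ✗
l₃∈[|l₁−l₂|,l₁+l₂]=[3,5], have l₃=5
Σlᵢ = 10 ⇒ even

m_sum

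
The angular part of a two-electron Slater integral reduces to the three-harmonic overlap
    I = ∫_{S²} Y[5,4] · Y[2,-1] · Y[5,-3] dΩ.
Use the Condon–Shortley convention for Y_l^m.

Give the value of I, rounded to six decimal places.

Checks pass: Σm=0; 12 even; l₃=5∈[3,7].
(2·5+1)(2·2+1)(2·5+1) = 605
Δ: 2! 8! 2! / 13! → 1/38610
sum: t=0:+1/2880 t=1:−1/576 t=2:+1/2880 = -1/960
3j²(5 2 5; 0 0 0) = Δ·Π!·Σ² = 10/429  (sign +1)
sum: t=0:+1/10080 t=1:−1/80640 = 1/11520
3j²(5 2 5; 4 -1 -3) = Δ·Π!·Σ² = 49/1430  (sign +1)
combine: 4πI² = 605·10/429·49/1430 = 245/507
take √, sign +1: I = 0.19609844

0.196098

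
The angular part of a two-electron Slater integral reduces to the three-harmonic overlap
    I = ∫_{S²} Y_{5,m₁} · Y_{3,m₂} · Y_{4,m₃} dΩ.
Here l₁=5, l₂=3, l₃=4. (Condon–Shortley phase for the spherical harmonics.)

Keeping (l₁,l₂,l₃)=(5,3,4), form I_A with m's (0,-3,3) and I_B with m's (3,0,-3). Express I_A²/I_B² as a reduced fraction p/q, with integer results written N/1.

Same 5,3,4: normalisation and zero-m 3j drop out of the ratio.
A: Δ: 4! 6! 2! / 13! → 1/180180; sum: t=0:+1/5760 = 1/5760; 3j²(5 3 4; 0 -3 3) = Δ·Π!·Σ² = 5/572  (sign -1)
B: Δ: 4! 6! 2! / 13! → 1/180180; sum: t=1:−1/1440 t=2:+1/2880 = -1/2880; 3j²(5 3 4; 3 0 -3) = Δ·Π!·Σ² = 7/715  (sign +1)
I_A²/I_B² = (5/572)/(7/715) = 25/28

25/28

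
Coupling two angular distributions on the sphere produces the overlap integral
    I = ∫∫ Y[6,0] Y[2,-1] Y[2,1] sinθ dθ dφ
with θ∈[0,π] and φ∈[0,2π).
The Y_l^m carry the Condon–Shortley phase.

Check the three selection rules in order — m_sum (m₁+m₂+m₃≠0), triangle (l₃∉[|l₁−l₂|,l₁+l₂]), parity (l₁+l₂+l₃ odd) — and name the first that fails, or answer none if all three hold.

triangle

azimuthal sum: 0 − 1 + 1 = 0  ✓
4 ≤ 2 ≤ 8 (triangle on l)  ✗
L = 6 + 2 + 2 = 10 (even)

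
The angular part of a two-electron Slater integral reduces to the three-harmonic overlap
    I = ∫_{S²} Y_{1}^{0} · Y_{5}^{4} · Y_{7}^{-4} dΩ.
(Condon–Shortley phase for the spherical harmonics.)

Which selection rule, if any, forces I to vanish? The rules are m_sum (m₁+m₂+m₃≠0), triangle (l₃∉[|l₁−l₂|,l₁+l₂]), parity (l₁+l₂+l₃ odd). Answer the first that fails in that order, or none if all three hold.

triangle

azimuthal sum: 0 + 4 − 4 = 0  ✓
4 ≤ 7 ≤ 6 (triangle on l)  ✗
L = 1 + 5 + 7 = 13 (odd)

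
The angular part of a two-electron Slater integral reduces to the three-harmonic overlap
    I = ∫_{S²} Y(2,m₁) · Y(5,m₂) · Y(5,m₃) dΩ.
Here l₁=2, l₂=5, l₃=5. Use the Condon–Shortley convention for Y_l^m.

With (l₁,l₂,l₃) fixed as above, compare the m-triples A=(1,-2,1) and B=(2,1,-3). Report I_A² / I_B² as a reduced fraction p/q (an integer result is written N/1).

3/8

l's match ⇒ only the (l;m) 3-j factors differ between A and B.
A: triangle coeff Δ(2,5,5) = 1/38610; Σ_t [0,1]: t=0:+1/1440 t=1:−1/2880 = 1/2880; (3j)²=7/715 [(2 5 5; 1 -2 1)], sign=+1
B: triangle coeff Δ(2,5,5) = 1/38610; Σ_t [0,0]: t=0:+1/5760 = 1/5760; (3j)²=56/2145 [(2 5 5; 2 1 -3)], sign=+1
I_A²/I_B² = (7/715)/(56/2145) = 3/8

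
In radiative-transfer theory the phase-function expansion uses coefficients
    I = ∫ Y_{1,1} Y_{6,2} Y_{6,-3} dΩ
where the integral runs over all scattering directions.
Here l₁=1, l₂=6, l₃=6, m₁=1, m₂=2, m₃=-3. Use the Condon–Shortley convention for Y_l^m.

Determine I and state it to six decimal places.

0.000000

Σlᵢ=13 odd — θ-integrand is odd under cosθ→−cosθ; I=0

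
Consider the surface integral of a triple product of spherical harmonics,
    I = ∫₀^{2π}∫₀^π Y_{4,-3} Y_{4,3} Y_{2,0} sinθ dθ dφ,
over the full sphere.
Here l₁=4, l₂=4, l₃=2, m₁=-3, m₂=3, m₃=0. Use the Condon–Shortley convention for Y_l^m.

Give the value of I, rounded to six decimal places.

0.057344

Checks pass: Σm=0; 10 even; l₃=2∈[0,8].
(2·4+1)(2·4+1)(2·2+1) = 405
Δ: 6! 2! 2! / 11! → 1/13860
sum: t=2:+1/192 t=3:−1/36 t=4:+1/192 = -5/288
3j²(4 4 2; 0 0 0) = Δ·Π!·Σ² = 20/693  (sign -1)
sum: t=5:−1/480 t=6:+1/720 = -1/1440
3j²(4 4 2; -3 3 0) = Δ·Π!·Σ² = 7/1980  (sign -1)
combine: 4πI² = 405·20/693·7/1980 = 5/121
take √, sign +1: I = 0.05734392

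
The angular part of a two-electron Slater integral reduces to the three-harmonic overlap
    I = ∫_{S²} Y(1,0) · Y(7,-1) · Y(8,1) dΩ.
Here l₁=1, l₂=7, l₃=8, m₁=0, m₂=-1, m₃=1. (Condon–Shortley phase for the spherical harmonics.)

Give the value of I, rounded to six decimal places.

Checks pass: Σm=0; 16 even; l₃=8∈[6,8].
(2·1+1)(2·7+1)(2·8+1) = 765
Δ: 0! 2! 14! / 17! → 1/2040
sum: t=0:+1/25401600 = 1/25401600
3j²(1 7 8; 0 0 0) = Δ·Π!·Σ² = 8/255  (sign +1)
sum: t=0:+1/29030400 = 1/29030400
3j²(1 7 8; 0 -1 1) = Δ·Π!·Σ² = 21/680  (sign -1)
combine: 4πI² = 765·8/255·21/680 = 63/85
take √, sign -1: I = -0.24285994

-0.242860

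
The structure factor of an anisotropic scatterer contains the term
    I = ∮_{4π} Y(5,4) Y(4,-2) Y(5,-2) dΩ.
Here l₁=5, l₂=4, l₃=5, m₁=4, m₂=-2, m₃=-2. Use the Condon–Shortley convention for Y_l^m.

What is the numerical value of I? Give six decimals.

0.118854

Checks pass: Σm=0; 14 even; l₃=5∈[1,9].
(2·5+1)(2·4+1)(2·5+1) = 1089
Δ: 4! 6! 4! / 15! → 1/3153150
sum: t=0:+1/69120 t=1:−1/1728 t=2:+1/576 t=3:−1/1728 t=4:+1/69120 = 7/11520
3j²(5 4 5; 0 0 0) = Δ·Π!·Σ² = 2/143  (sign -1)
sum: t=0:+1/11520 t=1:−1/25920 = 1/20736
3j²(5 4 5; 4 -2 -2) = Δ·Π!·Σ² = 5/429  (sign -1)
combine: 4πI² = 1089·2/143·5/429 = 30/169
take √, sign +1: I = 0.11885360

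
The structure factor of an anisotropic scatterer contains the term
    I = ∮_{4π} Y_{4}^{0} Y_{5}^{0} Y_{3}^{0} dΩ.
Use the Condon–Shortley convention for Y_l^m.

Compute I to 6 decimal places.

0.148374

Rules hold: Σm=0, L=12 even, 1≤3≤9.
N = 9·11·7 = 693
Δ = 6!·2!·4!/13! = 1/180180
Racah Σ t=2..4: t=2:+1/576 t=3:−1/144 t=4:+1/576 = -1/288
⇒ 3j(4 5 3; 0 0 0)² = 20/1001, sgn +1
(m-triple is (0,0,0) — same symbol as above.)
4πI² = N·(3j₀)²·(3jₘ)² = 3600/13013
I = +1·√(0.276646/4π) = 0.14837393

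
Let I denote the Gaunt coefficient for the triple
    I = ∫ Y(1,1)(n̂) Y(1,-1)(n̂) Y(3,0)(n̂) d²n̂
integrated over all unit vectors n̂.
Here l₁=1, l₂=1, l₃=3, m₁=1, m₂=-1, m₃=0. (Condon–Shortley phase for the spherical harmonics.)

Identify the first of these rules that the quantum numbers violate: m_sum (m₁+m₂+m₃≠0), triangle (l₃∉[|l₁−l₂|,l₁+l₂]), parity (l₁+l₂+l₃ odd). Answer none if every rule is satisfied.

azimuthal sum: 1 − 1 + 0 = 0  ✓
0 ≤ 3 ≤ 2 (triangle on l)  ✗
L = 1 + 1 + 3 = 5 (odd)

triangle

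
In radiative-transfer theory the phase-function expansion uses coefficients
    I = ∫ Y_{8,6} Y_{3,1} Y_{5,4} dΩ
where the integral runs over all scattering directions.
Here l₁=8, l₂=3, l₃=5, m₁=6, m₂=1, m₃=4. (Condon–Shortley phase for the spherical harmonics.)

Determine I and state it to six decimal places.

6 + 1 + 4 = 11 ≠ 0: azimuthal integral kills it; I = 0

0.000000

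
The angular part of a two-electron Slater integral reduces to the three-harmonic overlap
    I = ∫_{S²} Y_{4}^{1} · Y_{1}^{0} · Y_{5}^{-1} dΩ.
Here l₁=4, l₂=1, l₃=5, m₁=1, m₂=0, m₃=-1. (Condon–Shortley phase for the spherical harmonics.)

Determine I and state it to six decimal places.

-0.240571

m-sum 0 ✓  L=10 even ✓  3≤5≤5 ✓
Π(2lᵢ+1) = 9×3×11 = 297
triangle coeff Δ(4,1,5) = 1/495
Σ_t [0,0]: t=0:+1/576 = 1/576
(3j)²=5/99 [(4 1 5; 0 0 0)], sign=-1
Σ_t [0,0]: t=0:+1/720 = 1/720
(3j)²=8/165 [(4 1 5; 1 0 -1)], sign=+1
⇒ 4πI² = 8/11
I = (-1)√(8/11/(4π)) = -0.24057125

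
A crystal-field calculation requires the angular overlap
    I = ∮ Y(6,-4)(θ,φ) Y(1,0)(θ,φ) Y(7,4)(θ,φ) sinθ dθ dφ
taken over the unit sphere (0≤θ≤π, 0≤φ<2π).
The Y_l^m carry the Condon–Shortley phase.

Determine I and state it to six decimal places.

0.201000

Rules hold: Σm=0, L=14 even, 5≤7≤7.
N = 13·3·15 = 585
Δ = 0!·12!·2!/15! = 1/1365
Racah Σ t=0..0: t=0:+1/518400 = 1/518400
⇒ 3j(6 1 7; 0 0 0)² = 7/195, sgn -1
Racah Σ t=0..0: t=0:+1/7257600 = 1/7257600
⇒ 3j(6 1 7; -4 0 4)² = 11/455, sgn -1
4πI² = N·(3j₀)²·(3jₘ)² = 33/65
I = +1·√(0.507692/4π) = 0.20099968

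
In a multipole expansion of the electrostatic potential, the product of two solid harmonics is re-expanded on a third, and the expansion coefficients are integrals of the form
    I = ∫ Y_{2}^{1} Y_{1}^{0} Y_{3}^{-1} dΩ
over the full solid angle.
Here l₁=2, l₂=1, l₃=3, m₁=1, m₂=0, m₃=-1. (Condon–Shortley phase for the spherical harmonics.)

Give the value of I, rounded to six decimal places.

-0.233597

m-sum 0 ✓  L=6 even ✓  1≤3≤3 ✓
Π(2lᵢ+1) = 5×3×7 = 105
triangle coeff Δ(2,1,3) = 1/105
Σ_t [0,0]: t=0:+1/4 = 1/4
(3j)²=3/35 [(2 1 3; 0 0 0)], sign=-1
Σ_t [0,0]: t=0:+1/6 = 1/6
(3j)²=8/105 [(2 1 3; 1 0 -1)], sign=+1
⇒ 4πI² = 24/35
I = (-1)√(24/35/(4π)) = -0.23359668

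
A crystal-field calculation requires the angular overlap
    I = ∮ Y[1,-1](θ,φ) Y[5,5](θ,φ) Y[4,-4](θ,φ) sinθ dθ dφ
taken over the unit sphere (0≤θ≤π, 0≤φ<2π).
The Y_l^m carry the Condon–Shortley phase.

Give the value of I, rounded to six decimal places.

Rules hold: Σm=0, L=10 even, 4≤4≤6.
N = 3·11·9 = 297
Δ = 2!·0!·8!/11! = 1/495
Racah Σ t=1..1: t=1:−1/576 = -1/576
⇒ 3j(1 5 4; 0 0 0)² = 5/99, sgn -1
Racah Σ t=2..2: t=2:+1/80640 = 1/80640
⇒ 3j(1 5 4; -1 5 -4)² = 1/11, sgn +1
4πI² = N·(3j₀)²·(3jₘ)² = 15/11
I = -1·√(1.36364/4π) = -0.32941575

-0.329416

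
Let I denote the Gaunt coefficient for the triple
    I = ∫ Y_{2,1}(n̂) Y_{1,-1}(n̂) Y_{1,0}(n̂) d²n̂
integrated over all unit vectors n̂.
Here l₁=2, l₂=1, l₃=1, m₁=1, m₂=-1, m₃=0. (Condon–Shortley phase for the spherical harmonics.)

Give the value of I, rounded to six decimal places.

-0.218510

m-sum 0 ✓  L=4 even ✓  1≤1≤3 ✓
Π(2lᵢ+1) = 5×3×3 = 45
triangle coeff Δ(2,1,1) = 1/30
Σ_t [1,1]: t=1:−1/1 = -1/1
(3j)²=2/15 [(2 1 1; 0 0 0)], sign=+1
Σ_t [0,0]: t=0:+1/2 = 1/2
(3j)²=1/10 [(2 1 1; 1 -1 0)], sign=-1
⇒ 4πI² = 3/5
I = (-1)√(3/5/(4π)) = -0.21850969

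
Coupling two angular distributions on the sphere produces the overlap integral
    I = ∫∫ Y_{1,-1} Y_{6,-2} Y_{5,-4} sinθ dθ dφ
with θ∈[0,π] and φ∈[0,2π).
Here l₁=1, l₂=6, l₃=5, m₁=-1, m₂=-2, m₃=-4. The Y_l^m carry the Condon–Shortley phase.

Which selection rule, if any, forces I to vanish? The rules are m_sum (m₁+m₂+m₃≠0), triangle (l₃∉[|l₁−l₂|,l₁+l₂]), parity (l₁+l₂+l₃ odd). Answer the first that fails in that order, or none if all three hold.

m₁+m₂+m₃ = -1 − 2 − 4 = -7  ✗
triangle: |1−6|=5 ≤ l₃=5 ≤ 1+6=7
parity: l₁+l₂+l₃ = 12 is even

m_sum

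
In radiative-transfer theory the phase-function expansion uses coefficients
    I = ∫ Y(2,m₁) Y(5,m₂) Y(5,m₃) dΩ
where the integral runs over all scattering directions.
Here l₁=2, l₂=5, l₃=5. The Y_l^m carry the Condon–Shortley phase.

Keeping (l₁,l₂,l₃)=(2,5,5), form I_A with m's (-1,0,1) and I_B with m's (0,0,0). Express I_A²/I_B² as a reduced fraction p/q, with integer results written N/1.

l's match ⇒ only the (l;m) 3-j factors differ between A and B.
A: triangle coeff Δ(2,5,5) = 1/38610; Σ_t [1,2]: t=1:−1/1152 t=2:+1/1440 = -1/5760; (3j)²=1/858 [(2 5 5; -1 0 1)], sign=-1
B: triangle coeff Δ(2,5,5) = 1/38610; Σ_t [0,2]: t=0:+1/2880 t=1:−1/576 t=2:+1/2880 = -1/960; (3j)²=10/429 [(2 5 5; 0 0 0)], sign=+1
I_A²/I_B² = (1/858)/(10/429) = 1/20

1/20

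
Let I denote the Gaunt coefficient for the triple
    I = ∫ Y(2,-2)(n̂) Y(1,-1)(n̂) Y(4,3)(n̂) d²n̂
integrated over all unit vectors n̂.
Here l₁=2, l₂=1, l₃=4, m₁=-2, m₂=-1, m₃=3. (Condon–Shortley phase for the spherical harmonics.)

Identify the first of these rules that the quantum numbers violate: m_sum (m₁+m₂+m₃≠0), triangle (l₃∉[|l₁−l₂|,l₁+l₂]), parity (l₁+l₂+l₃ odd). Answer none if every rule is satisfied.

triangle

m₁+m₂+m₃ = -2 − 1 + 3 = 0  ✓
triangle: |2−1|=1 ≤ l₃=4 ≤ 2+1=3  ✗
parity: l₁+l₂+l₃ = 7 is odd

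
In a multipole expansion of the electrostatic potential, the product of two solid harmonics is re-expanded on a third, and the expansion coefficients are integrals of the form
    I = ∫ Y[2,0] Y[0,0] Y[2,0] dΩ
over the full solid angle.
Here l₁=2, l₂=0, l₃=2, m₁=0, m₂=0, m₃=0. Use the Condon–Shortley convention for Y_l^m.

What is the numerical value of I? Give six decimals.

m-sum 0 ✓  L=4 even ✓  2≤2≤2 ✓
Π(2lᵢ+1) = 5×1×5 = 25
triangle coeff Δ(2,0,2) = 1/5
Σ_t [0,0]: t=0:+1/4 = 1/4
(3j)²=1/5 [(2 0 2; 0 0 0)], sign=+1
(m-triple is (0,0,0) — same symbol as above.)
⇒ 4πI² = 1/1
I = (+1)√(1/1/(4π)) = 0.28209479

0.282095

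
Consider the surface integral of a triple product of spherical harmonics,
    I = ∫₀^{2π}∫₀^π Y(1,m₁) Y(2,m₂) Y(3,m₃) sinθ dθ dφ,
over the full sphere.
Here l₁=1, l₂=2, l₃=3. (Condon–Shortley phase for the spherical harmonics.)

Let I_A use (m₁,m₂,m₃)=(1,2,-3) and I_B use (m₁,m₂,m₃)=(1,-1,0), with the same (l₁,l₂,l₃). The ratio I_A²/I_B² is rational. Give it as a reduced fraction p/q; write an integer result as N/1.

5/1

l's match ⇒ only the (l;m) 3-j factors differ between A and B.
A: triangle coeff Δ(1,2,3) = 1/105; Σ_t [0,0]: t=0:+1/48 = 1/48; (3j)²=1/7 [(1 2 3; 1 2 -3)], sign=+1
B: triangle coeff Δ(1,2,3) = 1/105; Σ_t [0,0]: t=0:+1/12 = 1/12; (3j)²=1/35 [(1 2 3; 1 -1 0)], sign=-1
I_A²/I_B² = (1/7)/(1/35) = 5/1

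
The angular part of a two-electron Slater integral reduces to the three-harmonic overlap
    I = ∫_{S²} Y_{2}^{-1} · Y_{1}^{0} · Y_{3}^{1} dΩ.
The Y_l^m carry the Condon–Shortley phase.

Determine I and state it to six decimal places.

Checks pass: Σm=0; 6 even; l₃=3∈[1,3].
(2·2+1)(2·1+1)(2·3+1) = 105
Δ: 0! 4! 2! / 7! → 1/105
sum: t=0:+1/4 = 1/4
3j²(2 1 3; 0 0 0) = Δ·Π!·Σ² = 3/35  (sign -1)
sum: t=0:+1/6 = 1/6
3j²(2 1 3; -1 0 1) = Δ·Π!·Σ² = 8/105  (sign +1)
combine: 4πI² = 105·3/35·8/105 = 24/35
take √, sign -1: I = -0.23359668

-0.233597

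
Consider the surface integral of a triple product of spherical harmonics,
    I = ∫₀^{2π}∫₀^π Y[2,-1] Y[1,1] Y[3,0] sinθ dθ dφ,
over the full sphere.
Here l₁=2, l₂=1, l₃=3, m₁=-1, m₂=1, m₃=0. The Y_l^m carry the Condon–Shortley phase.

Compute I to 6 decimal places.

0.143048

m-sum 0 ✓  L=6 even ✓  1≤3≤3 ✓
Π(2lᵢ+1) = 5×3×7 = 105
triangle coeff Δ(2,1,3) = 1/105
Σ_t [0,0]: t=0:+1/4 = 1/4
(3j)²=3/35 [(2 1 3; 0 0 0)], sign=-1
Σ_t [0,0]: t=0:+1/12 = 1/12
(3j)²=1/35 [(2 1 3; -1 1 0)], sign=-1
⇒ 4πI² = 9/35
I = (+1)√(9/35/(4π)) = 0.14304817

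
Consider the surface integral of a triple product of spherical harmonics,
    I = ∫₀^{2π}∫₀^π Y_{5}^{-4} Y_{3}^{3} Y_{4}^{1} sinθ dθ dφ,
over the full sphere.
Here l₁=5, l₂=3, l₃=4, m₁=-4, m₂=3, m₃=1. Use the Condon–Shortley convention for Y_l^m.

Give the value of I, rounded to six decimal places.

-0.186208

Rules hold: Σm=0, L=12 even, 2≤4≤8.
N = 11·7·9 = 693
Δ = 4!·6!·2!/13! = 1/180180
Racah Σ t=1..3: t=1:−1/576 t=2:+1/144 t=3:−1/576 = 1/288
⇒ 3j(5 3 4; 0 0 0)² = 20/1001, sgn +1
Racah Σ t=4..4: t=4:+1/5760 = 1/5760
⇒ 3j(5 3 4; -4 3 1)² = 9/286, sgn -1
4πI² = N·(3j₀)²·(3jₘ)² = 810/1859
I = -1·√(0.435718/4π) = -0.18620781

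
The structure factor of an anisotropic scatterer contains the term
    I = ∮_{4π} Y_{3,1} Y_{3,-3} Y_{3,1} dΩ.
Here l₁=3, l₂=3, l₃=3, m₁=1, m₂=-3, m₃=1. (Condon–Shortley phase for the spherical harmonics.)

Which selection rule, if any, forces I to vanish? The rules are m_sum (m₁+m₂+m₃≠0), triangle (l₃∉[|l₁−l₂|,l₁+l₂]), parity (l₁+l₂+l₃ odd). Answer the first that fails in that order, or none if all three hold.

m₁+m₂+m₃ = 1 − 3 + 1 = -1  ✗
triangle: |3−3|=0 ≤ l₃=3 ≤ 3+3=6
parity: l₁+l₂+l₃ = 9 is odd

m_sum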